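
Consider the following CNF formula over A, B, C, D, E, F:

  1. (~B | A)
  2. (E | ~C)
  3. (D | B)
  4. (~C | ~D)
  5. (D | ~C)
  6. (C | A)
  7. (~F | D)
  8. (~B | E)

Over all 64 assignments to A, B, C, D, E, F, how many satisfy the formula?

Satisfying assignments:
  A=T B=F C=F D=T E=F F=F
  A=T B=F C=F D=T E=F F=T
  A=T B=F C=F D=T E=T F=F
  A=T B=F C=F D=T E=T F=T
  A=T B=T C=F D=F E=T F=F
  A=T B=T C=F D=T E=T F=F
  A=T B=T C=F D=T E=T F=T
That's 7 in total.

7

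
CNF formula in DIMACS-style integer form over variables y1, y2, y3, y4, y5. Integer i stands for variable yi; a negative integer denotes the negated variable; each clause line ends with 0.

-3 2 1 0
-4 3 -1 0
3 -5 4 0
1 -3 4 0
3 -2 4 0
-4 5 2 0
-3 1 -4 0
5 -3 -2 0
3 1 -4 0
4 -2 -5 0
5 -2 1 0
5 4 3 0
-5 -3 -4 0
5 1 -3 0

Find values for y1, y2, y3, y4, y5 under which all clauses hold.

y1=True, y2=False, y3=True, y4=False, y5=True

Set y1 = True and propagate.
For the remaining variables, y2 = False, y3 = True, y4 = False, y5 = True works.
Check each clause:
  1. (~y3 \/ y1 \/ y2) — y1 is true.
  2. (~y4 \/ ~y1 \/ y3) — y3 is true.
  3. (y4 \/ ~y5 \/ y3) — y3 is true.
  4. (y4 \/ y1 \/ ~y3) — y1 is true.
  5. (y4 \/ ~y2 \/ y3) — y3 is true.
  6. (y5 \/ y2 \/ ~y4) — ~y4 is true.
  7. (y1 \/ ~y3 \/ ~y4) — y1 is true.
  8. (~y3 \/ ~y2 \/ y5) — y5 is true.
  9. (y1 \/ ~y4 \/ y3) — y1 is true.
  10. (~y5 \/ y4 \/ ~y2) — ~y2 is true.
  11. (~y2 \/ y1 \/ y5) — y1 is true.
  12. (y3 \/ y4 \/ y5) — y3 is true.
  13. (~y3 \/ ~y5 \/ ~y4) — ~y4 is true.
  14. (~y3 \/ y5 \/ y1) — y1 is true.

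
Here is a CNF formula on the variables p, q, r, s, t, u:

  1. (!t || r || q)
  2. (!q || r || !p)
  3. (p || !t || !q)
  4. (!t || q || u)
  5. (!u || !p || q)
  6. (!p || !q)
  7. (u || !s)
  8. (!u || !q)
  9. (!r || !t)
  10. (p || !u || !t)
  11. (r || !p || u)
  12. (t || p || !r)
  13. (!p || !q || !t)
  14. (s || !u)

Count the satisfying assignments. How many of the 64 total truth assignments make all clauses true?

4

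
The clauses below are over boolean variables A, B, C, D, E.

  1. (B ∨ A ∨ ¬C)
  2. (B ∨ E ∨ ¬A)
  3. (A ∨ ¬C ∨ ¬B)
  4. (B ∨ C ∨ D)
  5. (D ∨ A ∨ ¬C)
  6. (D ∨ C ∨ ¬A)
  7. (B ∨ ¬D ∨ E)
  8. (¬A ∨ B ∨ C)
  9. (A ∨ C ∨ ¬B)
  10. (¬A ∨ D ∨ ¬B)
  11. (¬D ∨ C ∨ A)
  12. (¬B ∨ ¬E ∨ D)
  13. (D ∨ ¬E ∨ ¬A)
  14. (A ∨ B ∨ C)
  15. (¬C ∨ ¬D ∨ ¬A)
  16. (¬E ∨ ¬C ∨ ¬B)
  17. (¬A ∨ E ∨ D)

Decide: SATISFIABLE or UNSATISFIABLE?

SATISFIABLE

Branch on A: take A = True.
Set B = True and propagate.
  then D is forced to True.
  then C is forced to False.
E is now unconstrained; take E = False.
Every clause has at least one true literal under this assignment.
So A=1, B=1, C=0, D=1, E=0 is a satisfying assignment.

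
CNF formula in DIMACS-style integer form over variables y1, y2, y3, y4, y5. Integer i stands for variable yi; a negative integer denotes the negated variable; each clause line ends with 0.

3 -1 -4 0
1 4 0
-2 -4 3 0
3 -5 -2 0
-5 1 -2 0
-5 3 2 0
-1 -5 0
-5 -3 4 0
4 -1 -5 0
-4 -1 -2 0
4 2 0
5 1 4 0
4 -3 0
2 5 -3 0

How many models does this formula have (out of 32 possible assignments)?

4

The models are:
  y1=F y2=F y3=F y4=T y5=F
  y1=F y2=F y3=T y4=T y5=T
  y1=F y2=T y3=T y4=T y5=F
  y1=T y2=T y3=F y4=F y5=F
That's 4 in total.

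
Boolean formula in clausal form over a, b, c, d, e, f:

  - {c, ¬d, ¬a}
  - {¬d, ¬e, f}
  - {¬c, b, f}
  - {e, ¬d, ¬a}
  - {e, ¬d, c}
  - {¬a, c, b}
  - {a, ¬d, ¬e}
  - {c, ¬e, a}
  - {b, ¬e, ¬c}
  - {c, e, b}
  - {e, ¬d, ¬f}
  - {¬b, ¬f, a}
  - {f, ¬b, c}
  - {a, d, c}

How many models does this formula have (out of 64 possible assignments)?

12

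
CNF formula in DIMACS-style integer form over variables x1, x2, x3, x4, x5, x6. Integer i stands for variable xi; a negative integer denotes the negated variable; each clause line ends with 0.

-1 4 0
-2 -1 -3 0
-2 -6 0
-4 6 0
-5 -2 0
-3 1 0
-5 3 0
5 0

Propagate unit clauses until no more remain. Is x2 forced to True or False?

(x5) is a unit clause: x5 = True.
From (NOT x2 OR NOT x5) and x5 = True: x2 = False.

False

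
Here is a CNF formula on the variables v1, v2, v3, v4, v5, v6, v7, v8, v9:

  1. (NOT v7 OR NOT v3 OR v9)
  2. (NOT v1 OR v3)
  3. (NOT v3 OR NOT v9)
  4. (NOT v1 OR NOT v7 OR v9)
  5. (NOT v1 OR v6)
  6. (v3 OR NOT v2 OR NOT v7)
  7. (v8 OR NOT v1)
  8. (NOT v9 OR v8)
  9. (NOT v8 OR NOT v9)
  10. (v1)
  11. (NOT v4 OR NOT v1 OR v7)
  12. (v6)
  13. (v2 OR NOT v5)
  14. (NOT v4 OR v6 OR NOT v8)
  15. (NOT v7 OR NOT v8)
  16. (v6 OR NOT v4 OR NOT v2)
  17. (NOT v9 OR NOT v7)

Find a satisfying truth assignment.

The clause (v1) is unit: v1 must be True.
(v3) is a unit clause, so v3 = True.
The clause (NOT v9) is unit: v9 must be False.
Unit propagation: (NOT v7) forces v7 = False.
Unit propagation: (v6) forces v6 = True.
(v8) is a unit clause, so v8 = True.
The clause (NOT v4) is unit: v4 must be False.
v5 occurs only negated in the remaining clauses — set v5 = False.
v2 is now unconstrained; take v2 = False.
Every clause has at least one true literal under this assignment.

v1 = 1, v2 = 0, v3 = 1, v4 = 0, v5 = 0, v6 = 1, v7 = 0, v8 = 1, v9 = 0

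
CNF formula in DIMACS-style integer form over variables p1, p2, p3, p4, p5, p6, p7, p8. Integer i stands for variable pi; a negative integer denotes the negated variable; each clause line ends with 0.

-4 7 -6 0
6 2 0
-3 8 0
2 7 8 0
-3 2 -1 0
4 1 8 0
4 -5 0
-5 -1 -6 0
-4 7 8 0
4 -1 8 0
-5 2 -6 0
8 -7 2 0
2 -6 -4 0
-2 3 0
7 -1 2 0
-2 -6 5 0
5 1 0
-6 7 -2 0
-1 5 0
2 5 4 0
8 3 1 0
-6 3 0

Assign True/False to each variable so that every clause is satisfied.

p1=True  p2=True  p3=True  p4=True  p5=True  p6=False  p7=False  p8=True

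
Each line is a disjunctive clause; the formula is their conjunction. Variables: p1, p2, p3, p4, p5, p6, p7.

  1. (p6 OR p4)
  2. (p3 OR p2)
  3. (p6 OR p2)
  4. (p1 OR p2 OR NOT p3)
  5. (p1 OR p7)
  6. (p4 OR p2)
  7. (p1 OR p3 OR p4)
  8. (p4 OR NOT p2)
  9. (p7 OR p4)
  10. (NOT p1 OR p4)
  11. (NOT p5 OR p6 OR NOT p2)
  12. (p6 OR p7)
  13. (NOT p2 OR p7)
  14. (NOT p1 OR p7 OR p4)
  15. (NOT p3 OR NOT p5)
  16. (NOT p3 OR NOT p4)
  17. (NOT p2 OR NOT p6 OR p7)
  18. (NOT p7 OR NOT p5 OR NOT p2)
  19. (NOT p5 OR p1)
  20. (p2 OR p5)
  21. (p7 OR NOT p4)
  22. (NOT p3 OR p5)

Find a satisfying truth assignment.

Branch on p1: take p1 = False.
  then p7 is forced to True.
  then p5 is forced to False.
  then p2 is forced to True.
  then p4 is forced to True.
  then p3 is forced to False.
p6 is now unconstrained; take p6 = False.

p1=False, p2=True, p3=False, p4=True, p5=False, p6=False, p7=True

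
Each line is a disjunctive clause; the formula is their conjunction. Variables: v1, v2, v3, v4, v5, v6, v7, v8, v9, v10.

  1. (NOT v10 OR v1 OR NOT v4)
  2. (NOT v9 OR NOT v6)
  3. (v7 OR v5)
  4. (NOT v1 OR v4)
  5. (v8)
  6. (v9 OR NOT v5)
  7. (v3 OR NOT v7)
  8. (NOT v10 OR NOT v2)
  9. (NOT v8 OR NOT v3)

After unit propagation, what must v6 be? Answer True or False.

False

(v8) stands alone — v8 = True.
From (NOT v3 OR NOT v8) and v8 = True: v3 = False.
(NOT v7 OR v3): since v3 = False, the clause reduces to (NOT v7). v7 = False.
(v7 OR v5): since v7 = False, the clause reduces to (v5). v5 = True.
From (v9 OR NOT v5) and v5 = True: v9 = True.
(NOT v9 OR NOT v6): since v9 = True, the clause reduces to (NOT v6). v6 = False.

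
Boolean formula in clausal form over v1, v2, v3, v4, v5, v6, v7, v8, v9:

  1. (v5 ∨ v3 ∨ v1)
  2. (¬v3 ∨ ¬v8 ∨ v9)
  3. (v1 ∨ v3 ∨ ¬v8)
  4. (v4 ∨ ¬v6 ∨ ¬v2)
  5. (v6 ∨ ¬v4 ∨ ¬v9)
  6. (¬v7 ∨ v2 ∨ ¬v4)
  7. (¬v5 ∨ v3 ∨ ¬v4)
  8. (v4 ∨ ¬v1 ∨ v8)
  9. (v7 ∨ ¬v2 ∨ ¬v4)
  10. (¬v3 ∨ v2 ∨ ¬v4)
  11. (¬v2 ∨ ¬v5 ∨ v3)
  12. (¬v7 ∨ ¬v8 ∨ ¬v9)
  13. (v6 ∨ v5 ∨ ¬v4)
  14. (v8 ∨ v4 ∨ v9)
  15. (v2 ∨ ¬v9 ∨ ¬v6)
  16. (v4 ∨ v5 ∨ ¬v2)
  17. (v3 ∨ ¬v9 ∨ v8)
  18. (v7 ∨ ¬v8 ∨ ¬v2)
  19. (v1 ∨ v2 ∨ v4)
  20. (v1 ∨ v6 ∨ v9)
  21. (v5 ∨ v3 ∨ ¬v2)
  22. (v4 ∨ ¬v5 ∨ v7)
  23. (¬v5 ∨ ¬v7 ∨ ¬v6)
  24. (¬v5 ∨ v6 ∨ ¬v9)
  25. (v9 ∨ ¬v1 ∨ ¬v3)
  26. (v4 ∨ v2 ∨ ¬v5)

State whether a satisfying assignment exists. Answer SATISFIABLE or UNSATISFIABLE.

Set v1 = True and propagate.
For the remaining variables, v2 = False, v3 = False, v4 = True, v5 = False, v6 = True, v7 = False, v8 = False, v9 = False works.
So v1=1, v2=0, v3=0, v4=1, v5=0, v6=1, v7=0, v8=0, v9=0 is a satisfying assignment.

SATISFIABLE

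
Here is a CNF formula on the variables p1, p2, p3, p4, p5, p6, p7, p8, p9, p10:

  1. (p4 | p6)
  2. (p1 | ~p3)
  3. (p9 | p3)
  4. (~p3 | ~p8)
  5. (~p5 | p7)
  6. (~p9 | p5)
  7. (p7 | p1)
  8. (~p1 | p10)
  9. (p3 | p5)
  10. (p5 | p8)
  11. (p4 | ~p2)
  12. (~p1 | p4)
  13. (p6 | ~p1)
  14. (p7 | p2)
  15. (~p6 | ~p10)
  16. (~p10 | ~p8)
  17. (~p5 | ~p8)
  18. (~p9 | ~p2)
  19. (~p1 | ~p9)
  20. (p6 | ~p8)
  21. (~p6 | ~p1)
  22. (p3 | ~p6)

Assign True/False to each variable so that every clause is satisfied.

p1 = F, p2 = F, p3 = F, p4 = T, p5 = T, p6 = F, p7 = T, p8 = F, p9 = T, p10 = F

p4 occurs only positively in the remaining clauses — set p4 = True.
p7 occurs only positively in the remaining clauses — set p7 = True.
Try p1 = False.
  then p3 is forced to False.
  then p9 is forced to True.
  then p5 is forced to True.
  then p8 is forced to False.
  then p2 is forced to False.
  then p6 is forced to False.
p10 is now unconstrained; take p10 = False.
Every clause has at least one true literal under this assignment.
Check each clause:
  1. (p4 | p6) — p4 is true.
  2. (~p3 | p1) — ~p3 is true.
  3. (p3 | p9) — p9 is true.
  4. (~p3 | ~p8) — ~p8 is true.
  5. (p7 | ~p5) — p7 is true.
  6. (p5 | ~p9) — p5 is true.
  7. (p1 | p7) — p7 is true.
  8. (p10 | ~p1) — ~p1 is true.
  9. (p5 | p3) — p5 is true.
  10. (p8 | p5) — p5 is true.
  11. (p4 | ~p2) — p4 is true.
  12. (p4 | ~p1) — p4 is true.
  13. (p6 | ~p1) — ~p1 is true.
  14. (p7 | p2) — p7 is true.
  15. (~p10 | ~p6) — ~p6 is true.
  16. (~p8 | ~p10) — ~p8 is true.
  17. (~p5 | ~p8) — ~p8 is true.
  18. (~p2 | ~p9) — ~p2 is true.
  19. (~p1 | ~p9) — ~p1 is true.
  20. (~p8 | p6) — ~p8 is true.
  21. (~p1 | ~p6) — ~p6 is true.
  22. (~p6 | p3) — ~p6 is true.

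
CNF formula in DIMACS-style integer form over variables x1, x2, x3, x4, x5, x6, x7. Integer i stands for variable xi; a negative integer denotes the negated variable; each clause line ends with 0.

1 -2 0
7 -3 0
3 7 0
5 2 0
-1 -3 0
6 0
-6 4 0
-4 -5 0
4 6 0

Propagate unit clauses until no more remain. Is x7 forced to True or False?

True

(x6) stands alone — x6 = True.
(x4 \/ ~x6): since x6 = True, the clause reduces to (x4). x4 = True.
In (~x4 \/ ~x5), ~x4 is now false; ~x5 must hold, so x5 = False.
(x5 \/ x2): since x5 = False, the clause reduces to (x2). x2 = True.
(x1 \/ ~x2): since x2 = True, the clause reduces to (x1). x1 = True.
From (~x1 \/ ~x3) and x1 = True: x3 = False.
(x7 \/ x3): since x3 = False, the clause reduces to (x7). x7 = True.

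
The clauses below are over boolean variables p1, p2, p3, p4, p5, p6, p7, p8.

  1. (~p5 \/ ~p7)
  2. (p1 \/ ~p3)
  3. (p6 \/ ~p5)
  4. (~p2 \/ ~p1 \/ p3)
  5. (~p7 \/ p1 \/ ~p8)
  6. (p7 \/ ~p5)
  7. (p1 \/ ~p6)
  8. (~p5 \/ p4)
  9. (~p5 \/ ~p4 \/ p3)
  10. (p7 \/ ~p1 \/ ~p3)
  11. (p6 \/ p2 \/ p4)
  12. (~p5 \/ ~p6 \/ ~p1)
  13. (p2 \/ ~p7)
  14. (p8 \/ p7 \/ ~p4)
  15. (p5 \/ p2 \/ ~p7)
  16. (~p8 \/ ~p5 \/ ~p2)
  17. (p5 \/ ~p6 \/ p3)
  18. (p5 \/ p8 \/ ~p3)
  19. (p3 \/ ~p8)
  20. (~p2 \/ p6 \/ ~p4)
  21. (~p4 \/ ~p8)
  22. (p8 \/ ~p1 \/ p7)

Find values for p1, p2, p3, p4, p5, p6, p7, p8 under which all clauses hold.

Branch on p1: take p1 = True.
For the remaining variables, p2 = True, p3 = True, p4 = False, p5 = False, p6 = True, p7 = True, p8 = True works.
Check each clause:
  1. (~p5 \/ ~p7) — ~p5 is true.
  2. (~p3 \/ p1) — p1 is true.
  3. (p6 \/ ~p5) — ~p5 is true.
  4. (p3 \/ ~p2 \/ ~p1) — p3 is true.
  5. (p1 \/ ~p7 \/ ~p8) — p1 is true.
  6. (p7 \/ ~p5) — ~p5 is true.
  7. (~p6 \/ p1) — p1 is true.
  8. (~p5 \/ p4) — ~p5 is true.
  9. (~p5 \/ p3 \/ ~p4) — p3 is true.
  10. (~p3 \/ p7 \/ ~p1) — p7 is true.
  11. (p6 \/ p4 \/ p2) — p2 is true.
  12. (~p1 \/ ~p6 \/ ~p5) — ~p5 is true.
  13. (p2 \/ ~p7) — p2 is true.
  14. (p8 \/ p7 \/ ~p4) — p8 is true.
  15. (p2 \/ ~p7 \/ p5) — p2 is true.
  16. (~p8 \/ ~p5 \/ ~p2) — ~p5 is true.
  17. (p5 \/ ~p6 \/ p3) — p3 is true.
  18. (p8 \/ p5 \/ ~p3) — p8 is true.
  19. (~p8 \/ p3) — p3 is true.
  20. (p6 \/ ~p2 \/ ~p4) — ~p4 is true.
  21. (~p8 \/ ~p4) — ~p4 is true.
  22. (p7 \/ p8 \/ ~p1) — p8 is true.

p1=True, p2=True, p3=True, p4=False, p5=False, p6=True, p7=True, p8=True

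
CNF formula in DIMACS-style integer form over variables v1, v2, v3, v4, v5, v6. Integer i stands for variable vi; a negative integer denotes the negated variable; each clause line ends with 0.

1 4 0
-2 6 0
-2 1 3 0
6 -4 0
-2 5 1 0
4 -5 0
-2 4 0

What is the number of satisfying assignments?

17

Case analysis on v2 and v4:
  v2=1, v4=1: 5 of the 16 assignments to (v1,v3,v5,v6) work.
  v2=1, v4=0: a clause becomes empty — 0.
  v2=0, v4=1: forces v6=1; v1, v3, v5 free → 2^3 = 8.
  v2=0, v4=0: remaining (v1,v3,v5,v6) ∈ {(1,0,0,0); (1,0,0,1); (1,1,0,0); (1,1,0,1)} — 4.
Total: 5 + 0 + 8 + 4 = 17.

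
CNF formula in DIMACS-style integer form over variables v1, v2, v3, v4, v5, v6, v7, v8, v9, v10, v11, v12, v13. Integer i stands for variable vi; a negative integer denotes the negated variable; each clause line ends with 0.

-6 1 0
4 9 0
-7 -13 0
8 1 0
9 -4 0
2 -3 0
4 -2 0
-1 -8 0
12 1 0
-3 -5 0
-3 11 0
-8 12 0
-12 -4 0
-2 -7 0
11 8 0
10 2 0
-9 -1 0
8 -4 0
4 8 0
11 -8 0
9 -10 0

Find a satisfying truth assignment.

Pure literal: v3 appears only negated; assign v3 = False.
v6 occurs only negated in the remaining clauses — set v6 = False.
Set v1 = False and propagate.
  then v8 is forced to True.
  then v12 is forced to True.
  then v4 is forced to False.
  then v9 is forced to True.
  then v2 is forced to False.
  then v10 is forced to True.
  then v11 is forced to True.
Set v7 = False and propagate.
v5, v13 are now unconstrained; take v5 = True, v13 = True.
Every clause has at least one true literal under this assignment.

v1 = 0, v2 = 0, v3 = 0, v4 = 0, v5 = 1, v6 = 0, v7 = 0, v8 = 1, v9 = 1, v10 = 1, v11 = 1, v12 = 1, v13 = 1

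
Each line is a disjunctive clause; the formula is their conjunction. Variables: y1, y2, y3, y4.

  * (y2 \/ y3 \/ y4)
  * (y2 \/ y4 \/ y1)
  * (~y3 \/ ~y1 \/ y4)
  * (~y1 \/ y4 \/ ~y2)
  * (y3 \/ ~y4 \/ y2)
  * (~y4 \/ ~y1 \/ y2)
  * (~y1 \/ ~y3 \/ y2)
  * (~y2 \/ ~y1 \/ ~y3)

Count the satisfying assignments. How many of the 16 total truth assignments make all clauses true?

6

Satisfying assignments:
  y1=F y2=F y3=T y4=T
  y1=F y2=T y3=F y4=F
  y1=F y2=T y3=F y4=T
  y1=F y2=T y3=T y4=F
  y1=F y2=T y3=T y4=T
  y1=T y2=T y3=F y4=T
Count: 6.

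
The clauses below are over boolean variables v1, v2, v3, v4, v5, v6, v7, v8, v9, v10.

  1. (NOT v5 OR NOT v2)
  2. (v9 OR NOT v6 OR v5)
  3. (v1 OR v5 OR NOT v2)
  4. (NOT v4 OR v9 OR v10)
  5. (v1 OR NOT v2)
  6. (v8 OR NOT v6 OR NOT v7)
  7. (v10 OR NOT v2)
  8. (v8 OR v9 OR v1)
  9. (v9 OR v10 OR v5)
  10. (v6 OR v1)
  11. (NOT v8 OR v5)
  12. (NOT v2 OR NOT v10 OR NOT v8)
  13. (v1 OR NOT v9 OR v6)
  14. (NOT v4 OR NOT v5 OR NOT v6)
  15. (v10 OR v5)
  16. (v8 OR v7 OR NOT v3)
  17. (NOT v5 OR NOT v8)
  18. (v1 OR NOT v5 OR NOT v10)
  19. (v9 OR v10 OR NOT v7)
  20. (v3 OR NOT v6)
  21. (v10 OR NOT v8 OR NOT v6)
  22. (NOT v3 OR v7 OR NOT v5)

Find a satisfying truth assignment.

v1 occurs only positively in the remaining clauses — set v1 = True.
Set v2 = True and propagate.
  then v5 is forced to False.
  then v10 is forced to True.
  then v8 is forced to False.
For the remaining variables, v3 = False, v4 = True, v6 = False, v7 = True, v9 = True works.

v1 = True, v2 = True, v3 = False, v4 = True, v5 = False, v6 = False, v7 = True, v8 = False, v9 = True, v10 = True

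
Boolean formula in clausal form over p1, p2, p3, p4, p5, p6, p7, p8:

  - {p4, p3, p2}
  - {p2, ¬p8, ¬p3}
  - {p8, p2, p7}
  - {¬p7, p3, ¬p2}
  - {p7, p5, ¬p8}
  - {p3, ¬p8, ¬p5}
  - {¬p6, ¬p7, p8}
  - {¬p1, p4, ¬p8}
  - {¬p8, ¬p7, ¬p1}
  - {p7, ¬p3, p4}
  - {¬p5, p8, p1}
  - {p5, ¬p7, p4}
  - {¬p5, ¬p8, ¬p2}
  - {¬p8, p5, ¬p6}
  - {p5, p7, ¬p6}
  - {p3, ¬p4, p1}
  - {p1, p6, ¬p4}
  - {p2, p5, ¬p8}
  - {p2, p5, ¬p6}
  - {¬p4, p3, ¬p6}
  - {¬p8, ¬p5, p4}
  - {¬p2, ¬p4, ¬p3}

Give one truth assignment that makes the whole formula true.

p1=1, p2=1, p3=0, p4=0, p5=0, p6=0, p7=0, p8=0

Check each clause:
  1. {p2, p4, p3} — p2 is true.
  2. {¬p3, p2, ¬p8} — ¬p8 is true.
  3. {p7, p8, p2} — p2 is true.
  4. {¬p2, ¬p7, p3} — ¬p7 is true.
  5. {p7, p5, ¬p8} — ¬p8 is true.
  6. {p3, ¬p8, ¬p5} — ¬p8 is true.
  7. {¬p7, p8, ¬p6} — ¬p7 is true.
  8. {¬p1, ¬p8, p4} — ¬p8 is true.
  9. {¬p1, ¬p8, ¬p7} — ¬p8 is true.
  10. {p7, ¬p3, p4} — ¬p3 is true.
  11. {¬p5, p1, p8} — p1 is true.
  12. {p4, p5, ¬p7} — ¬p7 is true.
  13. {¬p2, ¬p5, ¬p8} — ¬p8 is true.
  14. {¬p6, p5, ¬p8} — ¬p8 is true.
  15. {p7, ¬p6, p5} — ¬p6 is true.
  16. {¬p4, p3, p1} — p1 is true.
  17. {p1, ¬p4, p6} — p1 is true.
  18. {p5, p2, ¬p8} — ¬p8 is true.
  19. {¬p6, p5, p2} — p2 is true.
  20. {p3, ¬p6, ¬p4} — ¬p6 is true.
  21. {¬p5, p4, ¬p8} — ¬p8 is true.
  22. {¬p4, ¬p2, ¬p3} — ¬p4 is true.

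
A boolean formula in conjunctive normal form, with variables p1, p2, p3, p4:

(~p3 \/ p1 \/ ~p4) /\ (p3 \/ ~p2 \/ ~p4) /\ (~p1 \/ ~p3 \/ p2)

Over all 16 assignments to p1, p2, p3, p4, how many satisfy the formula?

10

Split on p3, then p1.
  p3=1, p1=1: remaining (p2,p4) ∈ {(1,0); (1,1)} — 2.
  p3=1, p1=0: remaining (p2,p4) ∈ {(0,0); (1,0)} — 2.
  p3=0, p1=1: remaining (p2,p4) ∈ {(0,0); (0,1); (1,0)} — 3.
  p3=0, p1=0: remaining (p2,p4) ∈ {(0,0); (0,1); (1,0)} — 3.
Total: 2 + 2 + 3 + 3 = 10.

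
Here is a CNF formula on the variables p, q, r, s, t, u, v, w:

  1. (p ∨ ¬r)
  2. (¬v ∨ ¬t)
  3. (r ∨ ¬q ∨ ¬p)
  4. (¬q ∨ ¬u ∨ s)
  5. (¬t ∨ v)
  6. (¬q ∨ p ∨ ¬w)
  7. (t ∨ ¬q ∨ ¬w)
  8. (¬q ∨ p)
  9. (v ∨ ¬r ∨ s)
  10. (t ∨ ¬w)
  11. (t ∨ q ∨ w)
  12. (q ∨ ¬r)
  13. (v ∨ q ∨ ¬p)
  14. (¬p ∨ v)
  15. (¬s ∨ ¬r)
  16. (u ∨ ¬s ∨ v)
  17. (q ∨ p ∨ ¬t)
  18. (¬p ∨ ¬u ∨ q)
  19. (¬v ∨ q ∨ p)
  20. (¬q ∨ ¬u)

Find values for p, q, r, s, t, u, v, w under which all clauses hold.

p=1, q=1, r=1, s=0, t=0, u=0, v=1, w=0

Check each clause:
  1. (¬r ∨ p) — p is true.
  2. (¬v ∨ ¬t) — ¬t is true.
  3. (¬p ∨ r ∨ ¬q) — r is true.
  4. (s ∨ ¬q ∨ ¬u) — ¬u is true.
  5. (v ∨ ¬t) — ¬t is true.
  6. (p ∨ ¬w ∨ ¬q) — ¬w is true.
  7. (¬q ∨ ¬w ∨ t) — ¬w is true.
  8. (p ∨ ¬q) — p is true.
  9. (¬r ∨ v ∨ s) — v is true.
  10. (t ∨ ¬w) — ¬w is true.
  11. (q ∨ t ∨ w) — q is true.
  12. (¬r ∨ q) — q is true.
  13. (v ∨ q ∨ ¬p) — q is true.
  14. (¬p ∨ v) — v is true.
  15. (¬s ∨ ¬r) — ¬s is true.
  16. (¬s ∨ v ∨ u) — ¬s is true.
  17. (q ∨ ¬t ∨ p) — p is true.
  18. (¬p ∨ q ∨ ¬u) — q is true.
  19. (q ∨ ¬v ∨ p) — q is true.
  20. (¬u ∨ ¬q) — ¬u is true.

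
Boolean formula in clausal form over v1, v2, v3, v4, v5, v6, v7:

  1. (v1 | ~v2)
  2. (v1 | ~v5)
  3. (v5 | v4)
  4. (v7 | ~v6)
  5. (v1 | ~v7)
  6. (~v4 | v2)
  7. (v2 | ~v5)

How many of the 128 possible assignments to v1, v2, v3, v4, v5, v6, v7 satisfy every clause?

18

Case analysis on v1 and v2:
  v1=T, v2=T: v3 free; 9 ways for (v4,v5,v6,v7) × 2^1 = 18.
  v1=T, v2=F: a clause becomes empty — 0.
  v1=F, v2=T: a clause becomes empty — 0.
  v1=F, v2=F: a clause becomes empty — 0.
Total: 18 + 0 + 0 + 0 = 18.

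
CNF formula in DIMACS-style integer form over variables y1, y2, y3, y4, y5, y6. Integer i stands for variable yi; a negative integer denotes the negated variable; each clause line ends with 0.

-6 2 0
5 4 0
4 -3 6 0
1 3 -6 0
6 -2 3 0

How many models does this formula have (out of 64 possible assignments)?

23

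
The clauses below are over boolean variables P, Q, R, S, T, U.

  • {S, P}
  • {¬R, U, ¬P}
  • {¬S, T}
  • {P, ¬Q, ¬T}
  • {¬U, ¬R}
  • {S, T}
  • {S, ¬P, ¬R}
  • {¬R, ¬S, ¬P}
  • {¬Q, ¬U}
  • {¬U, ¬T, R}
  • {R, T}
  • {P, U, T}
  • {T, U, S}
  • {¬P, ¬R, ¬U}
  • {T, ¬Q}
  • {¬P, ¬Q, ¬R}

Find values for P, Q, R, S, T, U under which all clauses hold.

P=F  Q=F  R=F  S=T  T=T  U=F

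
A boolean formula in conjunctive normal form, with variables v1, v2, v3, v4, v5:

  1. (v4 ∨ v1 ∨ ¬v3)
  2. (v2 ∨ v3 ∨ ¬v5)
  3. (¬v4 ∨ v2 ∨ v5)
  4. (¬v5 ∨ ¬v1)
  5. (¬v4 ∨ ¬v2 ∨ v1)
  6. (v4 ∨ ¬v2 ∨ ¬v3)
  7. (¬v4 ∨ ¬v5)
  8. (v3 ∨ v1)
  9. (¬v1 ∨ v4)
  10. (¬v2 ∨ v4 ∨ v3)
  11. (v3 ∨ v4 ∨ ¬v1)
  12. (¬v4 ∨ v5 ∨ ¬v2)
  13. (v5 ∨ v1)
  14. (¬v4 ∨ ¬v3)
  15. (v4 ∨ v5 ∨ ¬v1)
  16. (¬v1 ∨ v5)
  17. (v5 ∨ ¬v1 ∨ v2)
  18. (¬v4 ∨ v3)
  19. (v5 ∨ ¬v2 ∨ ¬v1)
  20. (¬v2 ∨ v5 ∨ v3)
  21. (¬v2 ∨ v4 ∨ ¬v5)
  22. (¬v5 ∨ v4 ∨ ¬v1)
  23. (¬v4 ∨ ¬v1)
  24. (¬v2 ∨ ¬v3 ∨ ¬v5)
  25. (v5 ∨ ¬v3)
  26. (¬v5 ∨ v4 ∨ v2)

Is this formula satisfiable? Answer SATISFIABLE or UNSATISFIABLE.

UNSATISFIABLE

v4 = True:
  propagation gives v5=False, v2=True; an empty clause results — contradiction.
v4 = False:
  propagation gives v1=False, v3=False; an empty clause results — contradiction.
Every branch closes, so no satisfying assignment exists.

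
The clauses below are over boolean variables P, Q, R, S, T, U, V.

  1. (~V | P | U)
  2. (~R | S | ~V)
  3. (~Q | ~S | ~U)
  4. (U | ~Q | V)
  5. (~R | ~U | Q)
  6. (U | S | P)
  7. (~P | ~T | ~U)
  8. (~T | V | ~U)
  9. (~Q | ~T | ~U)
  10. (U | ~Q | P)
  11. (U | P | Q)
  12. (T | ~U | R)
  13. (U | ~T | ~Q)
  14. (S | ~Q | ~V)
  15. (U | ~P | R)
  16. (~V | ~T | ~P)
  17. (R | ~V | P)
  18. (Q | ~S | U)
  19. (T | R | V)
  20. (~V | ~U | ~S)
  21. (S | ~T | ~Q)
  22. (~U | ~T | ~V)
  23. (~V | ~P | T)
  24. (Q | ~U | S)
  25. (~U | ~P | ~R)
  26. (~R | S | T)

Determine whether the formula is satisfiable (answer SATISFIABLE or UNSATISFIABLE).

SATISFIABLE

Try P = True.
Try Q = False.
Branch on R: take R = True.
  then U is forced to False.
  then S is forced to False.
  then V is forced to False.
  then T is forced to True.
Every clause has at least one true literal under this assignment.
So P=True, Q=False, R=True, S=False, T=True, U=False, V=False is a satisfying assignment.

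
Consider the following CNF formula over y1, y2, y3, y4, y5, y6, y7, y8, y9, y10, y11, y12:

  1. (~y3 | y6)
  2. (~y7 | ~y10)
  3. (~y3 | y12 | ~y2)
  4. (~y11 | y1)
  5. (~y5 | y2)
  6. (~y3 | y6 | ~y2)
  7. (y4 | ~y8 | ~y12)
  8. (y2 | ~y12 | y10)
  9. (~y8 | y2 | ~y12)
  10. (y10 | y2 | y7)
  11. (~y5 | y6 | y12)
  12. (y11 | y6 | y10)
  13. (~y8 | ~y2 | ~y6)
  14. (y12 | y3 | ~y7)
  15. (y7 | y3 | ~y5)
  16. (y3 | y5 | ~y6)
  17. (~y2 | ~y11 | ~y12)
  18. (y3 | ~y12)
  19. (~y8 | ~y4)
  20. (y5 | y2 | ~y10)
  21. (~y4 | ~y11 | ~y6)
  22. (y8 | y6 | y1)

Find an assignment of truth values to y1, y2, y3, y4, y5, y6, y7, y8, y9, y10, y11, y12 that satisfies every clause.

y1=T, y2=T, y3=T, y4=F, y5=F, y6=T, y7=T, y8=F, y9=T, y10=F, y11=F, y12=T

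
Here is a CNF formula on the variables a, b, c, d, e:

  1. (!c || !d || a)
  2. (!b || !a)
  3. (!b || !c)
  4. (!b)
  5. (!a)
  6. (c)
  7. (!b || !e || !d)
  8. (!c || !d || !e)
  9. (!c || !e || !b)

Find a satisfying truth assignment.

The clause (!b) is unit: b must be False.
The clause (!a) is unit: a must be False.
The clause (c) is unit: c must be True.
Unit propagation: (!d) forces d = False.
e is now unconstrained; take e = False.
Check each clause:
  1. (!d || !c || a) — !d is true.
  2. (!b || !a) — !b is true.
  3. (!b || !c) — !b is true.
  4. (!b) — !b is true.
  5. (!a) — !a is true.
  6. (c) — c is true.
  7. (!b || !e || !d) — !e is true.
  8. (!c || !d || !e) — !e is true.
  9. (!c || !e || !b) — !e is true.

a=False, b=False, c=True, d=False, e=False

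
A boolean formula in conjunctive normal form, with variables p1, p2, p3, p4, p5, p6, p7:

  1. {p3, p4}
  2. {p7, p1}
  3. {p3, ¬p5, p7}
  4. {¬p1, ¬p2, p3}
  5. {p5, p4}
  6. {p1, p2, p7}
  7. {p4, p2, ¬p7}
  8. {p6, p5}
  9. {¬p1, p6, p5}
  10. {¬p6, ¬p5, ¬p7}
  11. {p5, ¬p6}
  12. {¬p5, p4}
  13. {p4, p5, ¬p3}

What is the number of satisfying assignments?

Case analysis on p5 and p4:
  p5=T, p4=T: 11 of the 32 assignments to (p1,p2,p3,p6,p7) work.
  p5=T, p4=F: a clause becomes empty — 0.
  p5=F, p4=T: a clause becomes empty — 0.
  p5=F, p4=F: a clause becomes empty — 0.
Total: 11 + 0 + 0 + 0 = 11.

11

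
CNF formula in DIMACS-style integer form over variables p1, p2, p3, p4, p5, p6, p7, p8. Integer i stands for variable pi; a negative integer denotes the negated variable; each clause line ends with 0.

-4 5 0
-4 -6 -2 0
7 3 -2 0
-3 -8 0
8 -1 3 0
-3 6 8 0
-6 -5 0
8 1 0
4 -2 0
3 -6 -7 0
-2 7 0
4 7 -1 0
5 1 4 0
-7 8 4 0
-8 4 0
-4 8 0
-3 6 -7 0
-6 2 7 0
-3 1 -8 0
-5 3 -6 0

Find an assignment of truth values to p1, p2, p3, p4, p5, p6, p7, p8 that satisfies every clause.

Branch on p1: take p1 = False.
  then p8 is forced to True.
  then p3 is forced to False.
  then p4 is forced to True.
  then p5 is forced to True.
  then p6 is forced to False.
Branch on p2: take p2 = False.
p7 is now unconstrained; take p7 = True.

p1=F, p2=F, p3=F, p4=T, p5=T, p6=F, p7=T, p8=T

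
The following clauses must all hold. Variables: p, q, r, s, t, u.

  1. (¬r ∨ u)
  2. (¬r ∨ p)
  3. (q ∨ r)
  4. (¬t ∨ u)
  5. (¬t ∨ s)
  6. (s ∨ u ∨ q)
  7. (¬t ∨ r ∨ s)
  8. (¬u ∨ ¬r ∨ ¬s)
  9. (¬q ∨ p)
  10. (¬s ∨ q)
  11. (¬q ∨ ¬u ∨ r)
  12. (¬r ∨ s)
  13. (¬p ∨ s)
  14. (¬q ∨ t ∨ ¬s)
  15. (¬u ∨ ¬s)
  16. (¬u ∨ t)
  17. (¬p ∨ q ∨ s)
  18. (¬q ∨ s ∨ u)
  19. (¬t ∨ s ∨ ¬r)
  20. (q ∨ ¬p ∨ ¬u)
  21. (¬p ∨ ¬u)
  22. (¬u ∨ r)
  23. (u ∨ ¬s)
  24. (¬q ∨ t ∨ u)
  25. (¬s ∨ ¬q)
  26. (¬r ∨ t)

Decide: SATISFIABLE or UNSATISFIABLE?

UNSATISFIABLE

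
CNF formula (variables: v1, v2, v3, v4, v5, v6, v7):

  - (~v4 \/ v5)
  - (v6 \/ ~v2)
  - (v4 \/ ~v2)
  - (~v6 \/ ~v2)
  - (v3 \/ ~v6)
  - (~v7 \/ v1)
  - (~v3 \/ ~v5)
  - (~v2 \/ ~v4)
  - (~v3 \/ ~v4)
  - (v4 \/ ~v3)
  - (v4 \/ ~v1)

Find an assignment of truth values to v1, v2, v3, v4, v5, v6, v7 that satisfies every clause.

v1=F  v2=F  v3=F  v4=F  v5=F  v6=F  v7=F

v2 occurs only negated in the remaining clauses — set v2 = False.
Pure literal: v7 appears only negated; assign v7 = False.
Branch on v1: take v1 = False.
Branch on v3: take v3 = False.
  then v6 is forced to False.
For the remaining variables, v4 = False, v5 = False works.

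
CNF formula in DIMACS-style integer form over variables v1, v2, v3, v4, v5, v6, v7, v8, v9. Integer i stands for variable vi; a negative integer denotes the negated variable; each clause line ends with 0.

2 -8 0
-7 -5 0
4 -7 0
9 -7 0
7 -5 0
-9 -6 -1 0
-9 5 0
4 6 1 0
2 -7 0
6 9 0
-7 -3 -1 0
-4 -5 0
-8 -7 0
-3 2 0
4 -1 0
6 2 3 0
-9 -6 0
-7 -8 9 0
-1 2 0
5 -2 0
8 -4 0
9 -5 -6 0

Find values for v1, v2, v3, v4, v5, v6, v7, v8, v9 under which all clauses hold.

Branch on v1: take v1 = False.
Branch on v2: take v2 = False.
  then v8 is forced to False.
  then v7 is forced to False.
  then v5 is forced to False.
  then v9 is forced to False.
  then v6 is forced to True.
  then v3 is forced to False.
  then v4 is forced to False.
Every clause has at least one true literal under this assignment.

v1=F, v2=F, v3=F, v4=F, v5=F, v6=T, v7=F, v8=F, v9=F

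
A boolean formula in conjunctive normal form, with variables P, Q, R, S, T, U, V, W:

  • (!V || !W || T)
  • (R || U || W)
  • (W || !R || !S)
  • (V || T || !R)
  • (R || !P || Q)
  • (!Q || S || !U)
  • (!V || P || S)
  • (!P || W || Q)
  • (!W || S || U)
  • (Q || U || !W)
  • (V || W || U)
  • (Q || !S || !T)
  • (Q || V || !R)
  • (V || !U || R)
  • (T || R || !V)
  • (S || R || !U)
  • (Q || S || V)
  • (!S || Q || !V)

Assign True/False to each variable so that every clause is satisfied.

P=T  Q=T  R=T  S=F  T=F  U=F  V=T  W=F

Set P = True and propagate.
For the remaining variables, Q = True, R = True, S = False, T = False, U = False, V = True, W = False works.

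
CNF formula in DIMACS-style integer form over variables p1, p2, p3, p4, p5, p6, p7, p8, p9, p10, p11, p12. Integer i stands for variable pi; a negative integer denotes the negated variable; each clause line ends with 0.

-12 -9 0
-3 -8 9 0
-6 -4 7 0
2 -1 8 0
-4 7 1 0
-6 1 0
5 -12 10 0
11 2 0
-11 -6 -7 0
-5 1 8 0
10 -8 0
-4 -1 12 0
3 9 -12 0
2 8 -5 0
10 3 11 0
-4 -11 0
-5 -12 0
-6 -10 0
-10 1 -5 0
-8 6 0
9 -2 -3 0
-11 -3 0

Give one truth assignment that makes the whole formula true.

p1=F  p2=T  p3=F  p4=F  p5=F  p6=F  p7=F  p8=F  p9=F  p10=T  p11=F  p12=F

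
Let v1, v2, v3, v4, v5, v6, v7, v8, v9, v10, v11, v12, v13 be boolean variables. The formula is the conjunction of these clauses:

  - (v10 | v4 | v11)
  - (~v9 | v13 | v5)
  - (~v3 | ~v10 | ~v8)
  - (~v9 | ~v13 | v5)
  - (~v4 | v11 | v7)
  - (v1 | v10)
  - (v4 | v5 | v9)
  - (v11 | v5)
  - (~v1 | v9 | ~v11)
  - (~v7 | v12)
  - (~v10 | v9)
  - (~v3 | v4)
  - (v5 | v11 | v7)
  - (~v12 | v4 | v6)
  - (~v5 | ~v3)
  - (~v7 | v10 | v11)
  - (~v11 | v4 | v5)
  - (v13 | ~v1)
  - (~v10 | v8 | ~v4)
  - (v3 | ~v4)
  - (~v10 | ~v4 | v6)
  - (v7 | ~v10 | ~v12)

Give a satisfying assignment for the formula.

v1=1, v2=0, v3=0, v4=0, v5=1, v6=0, v7=0, v8=1, v9=1, v10=0, v11=1, v12=0, v13=1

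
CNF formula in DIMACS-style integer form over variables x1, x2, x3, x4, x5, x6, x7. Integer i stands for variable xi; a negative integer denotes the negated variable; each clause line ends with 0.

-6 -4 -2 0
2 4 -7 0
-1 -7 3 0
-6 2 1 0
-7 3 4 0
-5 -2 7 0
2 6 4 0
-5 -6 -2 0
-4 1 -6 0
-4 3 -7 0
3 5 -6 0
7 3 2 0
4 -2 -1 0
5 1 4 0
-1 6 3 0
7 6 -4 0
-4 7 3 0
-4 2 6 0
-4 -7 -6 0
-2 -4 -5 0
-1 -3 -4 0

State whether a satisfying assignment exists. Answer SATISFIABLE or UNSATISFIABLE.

SATISFIABLE

Try x1 = True.
Try x2 = False.
Set x3 = True and propagate.
  then x4 is forced to False.
  then x7 is forced to False.
  then x6 is forced to True.
x5 is now unconstrained; take x5 = True.
So x1 = True  x2 = False  x3 = True  x4 = False  x5 = True  x6 = True  x7 = False is a satisfying assignment.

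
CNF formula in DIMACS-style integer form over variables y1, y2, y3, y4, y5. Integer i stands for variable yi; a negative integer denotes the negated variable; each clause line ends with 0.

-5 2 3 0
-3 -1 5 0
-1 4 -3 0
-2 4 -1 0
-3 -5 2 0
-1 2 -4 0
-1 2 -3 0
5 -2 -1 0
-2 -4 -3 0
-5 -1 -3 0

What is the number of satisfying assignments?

Split on y1, then y2.
  y1=1, y2=1: remaining (y3,y4,y5) ∈ {(0,1,1)} — 1.
  y1=1, y2=0: remaining (y3,y4,y5) ∈ {(0,0,0)} — 1.
  y1=0, y2=1: y5 free; 3 ways for (y3,y4) × 2^1 = 6.
  y1=0, y2=0: remaining (y3,y4,y5) ∈ {(0,0,0); (0,1,0); (1,0,0); (1,1,0)} — 4.
Total: 1 + 1 + 6 + 4 = 12.

12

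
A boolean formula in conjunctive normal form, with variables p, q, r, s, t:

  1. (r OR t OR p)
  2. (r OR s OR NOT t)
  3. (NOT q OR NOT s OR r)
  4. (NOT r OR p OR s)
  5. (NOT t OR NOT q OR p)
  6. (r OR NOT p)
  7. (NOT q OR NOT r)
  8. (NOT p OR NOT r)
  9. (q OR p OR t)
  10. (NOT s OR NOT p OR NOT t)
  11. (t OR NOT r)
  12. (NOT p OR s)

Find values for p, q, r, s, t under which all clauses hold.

p=0, q=0, r=1, s=1, t=1

Set p = False and propagate.
Try q = False.
  then t is forced to True.
Branch on r: take r = True.
  then s is forced to True.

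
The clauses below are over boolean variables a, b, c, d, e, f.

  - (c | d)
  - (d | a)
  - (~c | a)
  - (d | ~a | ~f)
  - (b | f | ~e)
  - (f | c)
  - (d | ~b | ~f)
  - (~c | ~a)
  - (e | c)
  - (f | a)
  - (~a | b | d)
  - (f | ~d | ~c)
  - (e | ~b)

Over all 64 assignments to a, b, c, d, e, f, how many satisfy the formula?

4

The models are:
  a=F b=F c=F d=T e=T f=T
  a=F b=T c=F d=T e=T f=T
  a=T b=F c=F d=T e=T f=T
  a=T b=T c=F d=T e=T f=T
Count: 4.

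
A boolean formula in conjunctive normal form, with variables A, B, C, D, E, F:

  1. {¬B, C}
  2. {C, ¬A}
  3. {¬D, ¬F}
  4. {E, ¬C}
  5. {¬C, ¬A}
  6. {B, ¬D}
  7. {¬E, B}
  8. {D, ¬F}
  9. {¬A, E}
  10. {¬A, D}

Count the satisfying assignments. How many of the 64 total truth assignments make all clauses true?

The models are:
  A=0 B=0 C=0 D=0 E=0 F=0
  A=0 B=1 C=1 D=0 E=1 F=0
  A=0 B=1 C=1 D=1 E=1 F=0
Count: 3.

3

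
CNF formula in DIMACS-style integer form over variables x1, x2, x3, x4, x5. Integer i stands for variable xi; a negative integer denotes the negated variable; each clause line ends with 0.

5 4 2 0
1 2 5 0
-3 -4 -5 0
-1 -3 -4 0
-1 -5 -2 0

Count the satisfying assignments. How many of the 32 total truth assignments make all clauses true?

Split on x5, then x1.
  x5=T, x1=T: remaining (x2,x3,x4) ∈ {(F,F,F); (F,F,T); (F,T,F)} — 3.
  x5=T, x1=F: x2 free; 3 ways for (x3,x4) × 2^1 = 6.
  x5=F, x1=T: remaining (x2,x3,x4) ∈ {(F,F,T); (T,F,F); (T,F,T); (T,T,F)} — 4.
  x5=F, x1=F: remaining (x2,x3,x4) ∈ {(T,F,F); (T,F,T); (T,T,F); (T,T,T)} — 4.
Total: 3 + 6 + 4 + 4 = 17.

17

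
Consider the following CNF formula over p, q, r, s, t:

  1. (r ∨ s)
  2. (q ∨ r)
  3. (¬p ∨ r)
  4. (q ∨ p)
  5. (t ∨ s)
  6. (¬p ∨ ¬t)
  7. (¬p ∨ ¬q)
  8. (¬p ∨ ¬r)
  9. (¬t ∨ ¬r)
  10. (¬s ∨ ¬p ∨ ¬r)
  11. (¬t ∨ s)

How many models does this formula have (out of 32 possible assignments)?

Satisfying assignments:
  p=0 q=1 r=0 s=1 t=0
  p=0 q=1 r=0 s=1 t=1
  p=0 q=1 r=1 s=1 t=0
That's 3 in total.

3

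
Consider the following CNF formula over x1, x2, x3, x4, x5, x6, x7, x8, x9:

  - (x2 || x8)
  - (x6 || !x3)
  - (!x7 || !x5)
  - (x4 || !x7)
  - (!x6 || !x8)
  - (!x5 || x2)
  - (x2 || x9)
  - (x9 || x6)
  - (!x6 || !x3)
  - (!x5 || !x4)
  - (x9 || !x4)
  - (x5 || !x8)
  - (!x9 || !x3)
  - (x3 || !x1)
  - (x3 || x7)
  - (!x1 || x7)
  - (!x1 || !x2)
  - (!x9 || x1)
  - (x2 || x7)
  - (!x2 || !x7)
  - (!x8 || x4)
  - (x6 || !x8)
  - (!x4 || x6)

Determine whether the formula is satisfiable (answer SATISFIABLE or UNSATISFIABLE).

UNSATISFIABLE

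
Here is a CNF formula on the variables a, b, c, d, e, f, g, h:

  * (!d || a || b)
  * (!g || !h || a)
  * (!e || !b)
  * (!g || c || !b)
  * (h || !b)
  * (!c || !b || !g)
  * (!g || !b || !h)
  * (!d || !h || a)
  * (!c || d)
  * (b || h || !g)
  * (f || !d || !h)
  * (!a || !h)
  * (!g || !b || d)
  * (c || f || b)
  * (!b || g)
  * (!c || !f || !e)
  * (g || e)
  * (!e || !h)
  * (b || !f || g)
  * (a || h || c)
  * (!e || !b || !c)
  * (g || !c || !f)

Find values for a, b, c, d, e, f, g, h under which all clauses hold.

a = 1, b = 0, c = 1, d = 1, e = 1, f = 0, g = 0, h = 0

Branch on a: take a = True.
  then h is forced to False.
  then b is forced to False.
  then g is forced to False.
  then e is forced to True.
  then f is forced to False.
  then c is forced to True.
  then d is forced to True.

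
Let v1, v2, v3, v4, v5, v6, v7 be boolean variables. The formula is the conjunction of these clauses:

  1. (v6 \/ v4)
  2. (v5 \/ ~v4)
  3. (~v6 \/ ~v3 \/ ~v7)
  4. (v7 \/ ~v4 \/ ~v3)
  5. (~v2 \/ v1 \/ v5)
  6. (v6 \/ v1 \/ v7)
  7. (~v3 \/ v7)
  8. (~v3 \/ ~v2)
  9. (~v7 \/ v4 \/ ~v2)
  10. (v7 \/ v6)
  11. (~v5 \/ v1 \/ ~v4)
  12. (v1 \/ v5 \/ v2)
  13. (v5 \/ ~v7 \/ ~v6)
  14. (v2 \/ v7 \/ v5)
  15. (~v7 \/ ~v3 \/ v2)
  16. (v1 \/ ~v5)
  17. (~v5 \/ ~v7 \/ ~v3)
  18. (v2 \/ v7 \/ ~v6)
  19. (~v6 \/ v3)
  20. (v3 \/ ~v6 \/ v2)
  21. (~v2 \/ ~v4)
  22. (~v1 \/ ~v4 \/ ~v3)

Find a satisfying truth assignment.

v1 = True, v2 = False, v3 = False, v4 = True, v5 = True, v6 = False, v7 = True

Check each clause:
  1. (v6 \/ v4) — v4 is true.
  2. (~v4 \/ v5) — v5 is true.
  3. (~v6 \/ ~v7 \/ ~v3) — ~v6 is true.
  4. (~v3 \/ v7 \/ ~v4) — ~v3 is true.
  5. (~v2 \/ v1 \/ v5) — v1 is true.
  6. (v7 \/ v1 \/ v6) — v1 is true.
  7. (~v3 \/ v7) — ~v3 is true.
  8. (~v2 \/ ~v3) — ~v3 is true.
  9. (~v7 \/ ~v2 \/ v4) — v4 is true.
  10. (v6 \/ v7) — v7 is true.
  11. (~v5 \/ v1 \/ ~v4) — v1 is true.
  12. (v5 \/ v1 \/ v2) — v1 is true.
  13. (~v7 \/ ~v6 \/ v5) — ~v6 is true.
  14. (v5 \/ v7 \/ v2) — v5 is true.
  15. (v2 \/ ~v3 \/ ~v7) — ~v3 is true.
  16. (~v5 \/ v1) — v1 is true.
  17. (~v7 \/ ~v3 \/ ~v5) — ~v3 is true.
  18. (~v6 \/ v7 \/ v2) — ~v6 is true.
  19. (v3 \/ ~v6) — ~v6 is true.
  20. (v2 \/ ~v6 \/ v3) — ~v6 is true.
  21. (~v4 \/ ~v2) — ~v2 is true.
  22. (~v4 \/ ~v3 \/ ~v1) — ~v3 is true.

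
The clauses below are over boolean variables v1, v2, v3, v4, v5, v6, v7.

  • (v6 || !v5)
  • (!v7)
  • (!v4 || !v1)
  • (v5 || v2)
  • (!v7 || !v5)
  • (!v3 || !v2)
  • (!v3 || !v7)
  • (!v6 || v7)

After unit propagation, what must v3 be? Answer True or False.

False

(!v7) stands alone — v7 = False.
From (!v6 || v7) and v7 = False: v6 = False.
In (!v5 || v6), v6 is now false; !v5 must hold, so v5 = False.
In (v5 || v2), v5 is now false; v2 must hold, so v2 = True.
(!v2 || !v3) with v2 = True leaves only !v3, so v3 = False.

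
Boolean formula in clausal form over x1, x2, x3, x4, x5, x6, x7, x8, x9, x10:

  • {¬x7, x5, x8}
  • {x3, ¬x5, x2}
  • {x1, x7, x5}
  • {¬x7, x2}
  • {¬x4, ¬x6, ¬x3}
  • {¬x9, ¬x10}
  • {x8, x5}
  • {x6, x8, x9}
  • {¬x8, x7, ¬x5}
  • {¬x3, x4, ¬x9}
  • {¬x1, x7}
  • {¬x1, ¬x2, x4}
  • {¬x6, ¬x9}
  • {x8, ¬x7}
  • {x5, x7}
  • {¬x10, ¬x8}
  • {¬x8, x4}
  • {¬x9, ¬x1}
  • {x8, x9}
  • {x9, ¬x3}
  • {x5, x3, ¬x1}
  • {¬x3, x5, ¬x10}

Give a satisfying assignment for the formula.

x1 = 0  x2 = 1  x3 = 0  x4 = 1  x5 = 1  x6 = 0  x7 = 1  x8 = 1  x9 = 0  x10 = 0

x10 occurs only negated in the remaining clauses — set x10 = False.
Try x1 = False.
Set x2 = True and propagate.
Set x3 = False and propagate.
The remaining clauses are satisfied by x4 = True, x5 = True, x6 = False, x7 = True, x8 = True, x9 = False.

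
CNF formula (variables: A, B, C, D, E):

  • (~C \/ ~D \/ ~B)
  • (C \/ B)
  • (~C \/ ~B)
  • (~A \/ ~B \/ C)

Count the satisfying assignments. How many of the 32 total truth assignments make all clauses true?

12

Split on B, then C.
  B=T, C=T: a clause becomes empty — 0.
  B=T, C=F: remaining (A,D,E) ∈ {(F,F,F); (F,F,T); (F,T,F); (F,T,T)} — 4.
  B=F, C=T: A, D, E free → 2^3 = 8.
  B=F, C=F: a clause becomes empty — 0.
Total: 0 + 4 + 8 + 0 = 12.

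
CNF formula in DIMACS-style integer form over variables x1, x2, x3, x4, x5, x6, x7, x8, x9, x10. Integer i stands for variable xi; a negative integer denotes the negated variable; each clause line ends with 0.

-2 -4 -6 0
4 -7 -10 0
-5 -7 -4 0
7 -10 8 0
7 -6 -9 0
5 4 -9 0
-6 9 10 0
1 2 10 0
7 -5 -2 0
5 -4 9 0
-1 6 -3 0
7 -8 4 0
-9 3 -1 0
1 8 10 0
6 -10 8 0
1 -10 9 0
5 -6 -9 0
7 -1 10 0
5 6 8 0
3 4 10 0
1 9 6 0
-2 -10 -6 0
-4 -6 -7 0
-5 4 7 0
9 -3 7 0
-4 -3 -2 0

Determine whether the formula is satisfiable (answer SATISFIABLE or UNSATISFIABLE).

Branch on x1: take x1 = False.
Set x2 = True and propagate.
The remaining clauses are satisfied by x3 = False, x4 = True, x5 = False, x6 = False, x7 = False, x8 = True, x9 = True, x10 = False.
So x1=False, x2=True, x3=False, x4=True, x5=False, x6=False, x7=False, x8=True, x9=True, x10=False is a satisfying assignment.

SATISFIABLE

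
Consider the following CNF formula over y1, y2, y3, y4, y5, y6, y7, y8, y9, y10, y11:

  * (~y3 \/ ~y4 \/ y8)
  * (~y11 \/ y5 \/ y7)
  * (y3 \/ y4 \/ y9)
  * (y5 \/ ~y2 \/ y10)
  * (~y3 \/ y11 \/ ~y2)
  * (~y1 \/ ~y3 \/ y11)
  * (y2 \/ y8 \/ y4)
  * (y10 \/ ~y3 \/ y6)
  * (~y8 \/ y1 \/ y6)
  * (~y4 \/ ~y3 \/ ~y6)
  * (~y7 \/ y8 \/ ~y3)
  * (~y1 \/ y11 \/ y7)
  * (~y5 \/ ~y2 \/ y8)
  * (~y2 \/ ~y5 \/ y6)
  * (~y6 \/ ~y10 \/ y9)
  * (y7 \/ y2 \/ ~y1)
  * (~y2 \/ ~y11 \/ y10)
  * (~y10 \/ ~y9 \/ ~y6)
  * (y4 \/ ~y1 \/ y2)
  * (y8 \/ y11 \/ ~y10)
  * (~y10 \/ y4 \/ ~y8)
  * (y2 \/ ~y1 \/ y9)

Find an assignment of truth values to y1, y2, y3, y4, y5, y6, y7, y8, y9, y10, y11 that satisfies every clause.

Branch on y1: take y1 = False.
Branch on y2: take y2 = False.
For the remaining variables, y3 = True, y4 = False, y5 = True, y6 = True, y7 = False, y8 = True, y9 = True, y10 = False, y11 = False works.

y1 = F  y2 = F  y3 = T  y4 = F  y5 = T  y6 = T  y7 = F  y8 = T  y9 = T  y10 = F  y11 = F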